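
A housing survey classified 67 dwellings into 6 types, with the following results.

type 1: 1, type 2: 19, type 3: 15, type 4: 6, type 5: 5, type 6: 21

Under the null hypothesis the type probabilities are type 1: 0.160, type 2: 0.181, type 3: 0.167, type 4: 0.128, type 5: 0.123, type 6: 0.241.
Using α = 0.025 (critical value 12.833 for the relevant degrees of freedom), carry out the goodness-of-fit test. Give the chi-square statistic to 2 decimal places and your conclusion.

Expected counts E_i = n·p_i: 67×0.160 = 10.72, 67×0.181 = 12.127, 67×0.167 = 11.189, 67×0.128 = 8.576, 67×0.123 = 8.241, 67×0.241 = 16.147.
cat         O        E   (O−E)²/E
type 1      1    10.72      8.813
type 2     19   12.127      3.895
type 3     15   11.189      1.298
type 4      6    8.576      0.774
type 5      5    8.241      1.275
type 6     21   16.147      1.459
Sum = 17.51
df = 5. Since 17.51 > 12.833, we reject H₀.

17.51; reject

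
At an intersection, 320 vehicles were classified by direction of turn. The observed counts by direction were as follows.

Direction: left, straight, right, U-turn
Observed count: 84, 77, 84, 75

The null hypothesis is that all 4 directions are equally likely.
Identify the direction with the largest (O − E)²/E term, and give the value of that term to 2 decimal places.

U-turn, 0.31

Under H₀ each category has probability 1/4, so each expected count is 320/4 = 80.
cat           O        E   (O−E)²/E
left         84       80      0.200
straight     77       80      0.113
right        84       80      0.200
U-turn       75       80      0.313
The largest term is for U-turn: 0.31.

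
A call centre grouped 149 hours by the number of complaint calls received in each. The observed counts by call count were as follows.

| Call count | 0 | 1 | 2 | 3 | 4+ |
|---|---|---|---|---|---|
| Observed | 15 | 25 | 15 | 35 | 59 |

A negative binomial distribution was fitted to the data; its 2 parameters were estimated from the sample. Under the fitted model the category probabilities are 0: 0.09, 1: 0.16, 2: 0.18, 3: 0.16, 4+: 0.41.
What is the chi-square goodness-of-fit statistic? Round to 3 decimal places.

Expected counts E_i = n·p_i: 149×0.09 = 13.41, 149×0.16 = 23.84, 149×0.18 = 26.82, 149×0.16 = 23.84, 149×0.41 = 61.09.
0: (15 − 13.41)²/13.41 = 2.5281/13.41 = 0.1885
1: (25 − 23.84)²/23.84 = 1.3456/23.84 = 0.0564
2: (15 − 26.82)²/26.82 = 139.7124/26.82 = 5.2093
3: (35 − 23.84)²/23.84 = 124.5456/23.84 = 5.2242
4+: (59 − 61.09)²/61.09 = 4.3681/61.09 = 0.0715
Sum = 10.750

10.750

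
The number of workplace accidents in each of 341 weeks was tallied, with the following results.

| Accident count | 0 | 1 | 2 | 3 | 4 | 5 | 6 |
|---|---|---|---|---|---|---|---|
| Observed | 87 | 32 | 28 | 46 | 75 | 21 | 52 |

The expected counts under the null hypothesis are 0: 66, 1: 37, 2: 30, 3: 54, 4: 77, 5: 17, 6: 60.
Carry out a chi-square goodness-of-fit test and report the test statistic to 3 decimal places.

0: (87 − 66)²/66 = 441/66 = 6.6818
1: (32 − 37)²/37 = 25/37 = 0.6757
2: (28 − 30)²/30 = 4/30 = 0.1333
3: (46 − 54)²/54 = 64/54 = 1.1852
4: (75 − 77)²/77 = 4/77 = 0.0519
5: (21 − 17)²/17 = 16/17 = 0.9412
6: (52 − 60)²/60 = 64/60 = 1.0667
Sum = 10.736

10.736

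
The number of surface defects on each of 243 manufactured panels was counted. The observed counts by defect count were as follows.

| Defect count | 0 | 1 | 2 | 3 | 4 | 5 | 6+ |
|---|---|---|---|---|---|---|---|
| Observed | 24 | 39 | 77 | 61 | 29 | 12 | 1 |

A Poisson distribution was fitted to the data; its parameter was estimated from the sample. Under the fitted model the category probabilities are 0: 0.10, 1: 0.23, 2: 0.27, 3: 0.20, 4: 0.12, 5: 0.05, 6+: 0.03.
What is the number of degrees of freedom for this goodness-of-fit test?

There are k = 7 categories and 1 parameter estimated from the data, so df = 7 − 1 − 1 = 5.

5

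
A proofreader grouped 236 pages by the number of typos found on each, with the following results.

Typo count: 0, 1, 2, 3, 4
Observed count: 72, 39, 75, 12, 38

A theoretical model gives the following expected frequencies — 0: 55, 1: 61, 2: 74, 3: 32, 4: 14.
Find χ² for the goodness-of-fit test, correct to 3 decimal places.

66.845

0: (72 − 55)²/55 = 289/55 = 5.2545
1: (39 − 61)²/61 = 484/61 = 7.9344
2: (75 − 74)²/74 = 1/74 = 0.0135
3: (12 − 32)²/32 = 400/32 = 12.5000
4: (38 − 14)²/14 = 576/14 = 41.1429
Sum = 66.845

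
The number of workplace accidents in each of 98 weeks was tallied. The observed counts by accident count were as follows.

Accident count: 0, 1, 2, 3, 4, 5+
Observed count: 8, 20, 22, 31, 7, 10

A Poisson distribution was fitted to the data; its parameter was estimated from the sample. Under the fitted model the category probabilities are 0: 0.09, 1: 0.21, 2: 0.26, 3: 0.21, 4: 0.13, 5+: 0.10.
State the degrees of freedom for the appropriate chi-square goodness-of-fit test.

There are k = 6 categories and 1 parameter estimated from the data, so df = 6 − 1 − 1 = 4.

4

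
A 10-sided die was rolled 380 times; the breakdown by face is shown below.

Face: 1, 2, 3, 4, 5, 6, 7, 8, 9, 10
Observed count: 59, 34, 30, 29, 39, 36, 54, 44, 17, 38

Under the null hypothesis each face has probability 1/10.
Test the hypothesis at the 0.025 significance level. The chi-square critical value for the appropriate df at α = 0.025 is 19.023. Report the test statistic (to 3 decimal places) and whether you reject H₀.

35.263; reject

Under H₀ each category has probability 1/10, so each expected count is 380/10 = 38.
χ² = (59−38)²/38 + (34−38)²/38 + (30−38)²/38 + (29−38)²/38 + (39−38)²/38 + (36−38)²/38 + (54−38)²/38 + (44−38)²/38 + (17−38)²/38 + (38−38)²/38
   = 11.6053 + 0.4211 + 1.6842 + 2.1316 + 0.0263 + 0.1053 + 6.7368 + 0.9474 + 11.6053 + 0.0000
Sum = 35.263
df = 9. Since 35.263 > 19.023, we reject H₀.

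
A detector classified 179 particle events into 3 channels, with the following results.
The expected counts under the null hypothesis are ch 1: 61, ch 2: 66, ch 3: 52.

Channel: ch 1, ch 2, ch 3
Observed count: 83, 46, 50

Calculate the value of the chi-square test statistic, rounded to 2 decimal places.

14.07

cat         O        E   (O−E)²/E
ch 1       83       61      7.934
ch 2       46       66      6.061
ch 3       50       52      0.077
Sum = 14.07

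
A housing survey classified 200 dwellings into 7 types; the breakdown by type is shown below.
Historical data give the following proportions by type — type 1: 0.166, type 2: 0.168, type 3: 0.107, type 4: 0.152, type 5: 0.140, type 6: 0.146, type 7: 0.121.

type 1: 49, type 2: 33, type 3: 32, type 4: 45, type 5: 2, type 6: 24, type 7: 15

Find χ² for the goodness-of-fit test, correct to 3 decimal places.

Expected counts E_i = n·p_i: 200×0.166 = 33.2, 200×0.168 = 33.6, 200×0.107 = 21.4, 200×0.152 = 30.4, 200×0.140 = 28, 200×0.146 = 29.2, 200×0.121 = 24.2.
cat         O        E   (O−E)²/E
type 1     49     33.2     7.5193
type 2     33     33.6     0.0107
type 3     32     21.4     5.2505
type 4     45     30.4     7.0118
type 5      2       28    24.1429
type 6     24     29.2     0.9260
type 7     15     24.2     3.4975
Sum = 48.359

48.359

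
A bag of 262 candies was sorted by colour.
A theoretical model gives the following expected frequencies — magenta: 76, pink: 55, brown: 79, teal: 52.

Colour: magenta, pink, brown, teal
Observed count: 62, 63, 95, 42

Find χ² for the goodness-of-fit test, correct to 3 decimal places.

8.906

χ² = (62−76)²/76 + (63−55)²/55 + (95−79)²/79 + (42−52)²/52
   = 2.5789 + 1.1636 + 3.2405 + 1.9231
Sum = 8.906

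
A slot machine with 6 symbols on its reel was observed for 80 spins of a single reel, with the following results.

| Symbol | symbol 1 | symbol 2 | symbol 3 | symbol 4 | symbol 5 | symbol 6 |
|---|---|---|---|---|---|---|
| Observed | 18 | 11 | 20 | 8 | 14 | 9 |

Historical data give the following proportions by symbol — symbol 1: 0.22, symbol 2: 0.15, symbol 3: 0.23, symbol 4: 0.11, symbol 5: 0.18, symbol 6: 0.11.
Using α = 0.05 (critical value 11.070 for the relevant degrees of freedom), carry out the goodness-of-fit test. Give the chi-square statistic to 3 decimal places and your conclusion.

Expected counts E_i = n·p_i: 80×0.22 = 17.6, 80×0.15 = 12, 80×0.23 = 18.4, 80×0.11 = 8.8, 80×0.18 = 14.4, 80×0.11 = 8.8.
symbol 1: (18 − 17.6)²/17.6 = 0.16/17.6 = 0.0091
symbol 2: (11 − 12)²/12 = 1/12 = 0.0833
symbol 3: (20 − 18.4)²/18.4 = 2.56/18.4 = 0.1391
symbol 4: (8 − 8.8)²/8.8 = 0.64/8.8 = 0.0727
symbol 5: (14 − 14.4)²/14.4 = 0.16/14.4 = 0.0111
symbol 6: (9 − 8.8)²/8.8 = 0.04/8.8 = 0.0045
Sum = 0.320
df = 5. Since 0.320 < 11.070, we do not reject H₀.

0.320; do not reject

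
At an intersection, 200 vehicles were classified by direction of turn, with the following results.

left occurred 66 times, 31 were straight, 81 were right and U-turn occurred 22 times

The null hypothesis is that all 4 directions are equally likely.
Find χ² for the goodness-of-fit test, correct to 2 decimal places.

47.24

Under H₀ each category has probability 1/4, so each expected count is 200/4 = 50.
left: (66 − 50)²/50 = 256/50 = 5.120
straight: (31 − 50)²/50 = 361/50 = 7.220
right: (81 − 50)²/50 = 961/50 = 19.220
U-turn: (22 − 50)²/50 = 784/50 = 15.680
Sum = 47.24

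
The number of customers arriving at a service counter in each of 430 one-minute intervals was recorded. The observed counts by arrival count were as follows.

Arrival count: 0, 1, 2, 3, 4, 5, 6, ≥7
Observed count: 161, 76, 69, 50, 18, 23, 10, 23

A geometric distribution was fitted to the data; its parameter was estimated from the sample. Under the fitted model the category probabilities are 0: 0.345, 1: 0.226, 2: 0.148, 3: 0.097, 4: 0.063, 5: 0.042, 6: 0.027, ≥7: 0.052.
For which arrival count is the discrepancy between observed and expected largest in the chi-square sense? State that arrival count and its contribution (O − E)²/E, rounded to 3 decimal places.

1, 4.616

Expected counts E_i = n·p_i: 430×0.345 = 148.35, 430×0.226 = 97.18, 430×0.148 = 63.64, 430×0.097 = 41.71, 430×0.063 = 27.09, 430×0.042 = 18.06, 430×0.027 = 11.61, 430×0.052 = 22.36.
0: (161 − 148.35)²/148.35 = 160.0225/148.35 = 1.0787
1: (76 − 97.18)²/97.18 = 448.5924/97.18 = 4.6161
2: (69 − 63.64)²/63.64 = 28.7296/63.64 = 0.4514
3: (50 − 41.71)²/41.71 = 68.7241/41.71 = 1.6477
4: (18 − 27.09)²/27.09 = 82.6281/27.09 = 3.0501
5: (23 − 18.06)²/18.06 = 24.4036/18.06 = 1.3513
6: (10 − 11.61)²/11.61 = 2.5921/11.61 = 0.2233
≥7: (23 − 22.36)²/22.36 = 0.4096/22.36 = 0.0183
The largest term is for 1: 4.616.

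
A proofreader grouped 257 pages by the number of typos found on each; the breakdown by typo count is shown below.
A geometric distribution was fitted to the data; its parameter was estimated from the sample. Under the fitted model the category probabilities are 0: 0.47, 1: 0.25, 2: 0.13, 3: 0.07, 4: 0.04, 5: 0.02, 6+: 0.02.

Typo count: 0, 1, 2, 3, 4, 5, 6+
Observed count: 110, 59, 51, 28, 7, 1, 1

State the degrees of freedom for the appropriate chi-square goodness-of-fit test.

5

There are k = 7 categories and 1 parameter estimated from the data, so df = 7 − 1 − 1 = 5.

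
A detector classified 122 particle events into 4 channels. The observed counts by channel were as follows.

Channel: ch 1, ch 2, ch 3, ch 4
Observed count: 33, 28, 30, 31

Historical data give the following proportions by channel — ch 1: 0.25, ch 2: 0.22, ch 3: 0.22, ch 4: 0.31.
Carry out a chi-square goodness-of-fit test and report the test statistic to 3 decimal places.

1.857

Expected counts E_i = n·p_i: 122×0.25 = 30.5, 122×0.22 = 26.84, 122×0.22 = 26.84, 122×0.31 = 37.82.
ch 1: (33 − 30.5)²/30.5 = 6.25/30.5 = 0.2049
ch 2: (28 − 26.84)²/26.84 = 1.3456/26.84 = 0.0501
ch 3: (30 − 26.84)²/26.84 = 9.9856/26.84 = 0.3720
ch 4: (31 − 37.82)²/37.82 = 46.5124/37.82 = 1.2298
Sum = 1.857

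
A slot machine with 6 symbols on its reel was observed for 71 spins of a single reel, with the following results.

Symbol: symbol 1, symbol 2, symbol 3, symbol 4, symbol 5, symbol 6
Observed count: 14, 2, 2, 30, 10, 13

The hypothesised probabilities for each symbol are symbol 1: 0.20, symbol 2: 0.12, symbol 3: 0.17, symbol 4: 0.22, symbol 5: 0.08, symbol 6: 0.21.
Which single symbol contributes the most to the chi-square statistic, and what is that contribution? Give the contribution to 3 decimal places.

Expected counts E_i = n·p_i: 71×0.20 = 14.2, 71×0.12 = 8.52, 71×0.17 = 12.07, 71×0.22 = 15.62, 71×0.08 = 5.68, 71×0.21 = 14.91.
χ² = (14−14.2)²/14.2 + (2−8.52)²/8.52 + (2−12.07)²/12.07 + (30−15.62)²/15.62 + (10−5.68)²/5.68 + (13−14.91)²/14.91
   = 0.0028 + 4.9895 + 8.4014 + 13.2384 + 3.2856 + 0.2447
The largest term is for symbol 4: 13.238.

symbol 4, 13.238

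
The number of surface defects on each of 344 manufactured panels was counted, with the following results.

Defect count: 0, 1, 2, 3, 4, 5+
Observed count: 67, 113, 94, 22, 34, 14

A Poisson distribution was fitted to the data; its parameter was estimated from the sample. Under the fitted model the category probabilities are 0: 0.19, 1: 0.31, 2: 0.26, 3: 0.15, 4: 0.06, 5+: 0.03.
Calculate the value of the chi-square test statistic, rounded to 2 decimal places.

Expected counts E_i = n·p_i: 344×0.19 = 65.36, 344×0.31 = 106.64, 344×0.26 = 89.44, 344×0.15 = 51.6, 344×0.06 = 20.64, 344×0.03 = 10.32.
cat         O        E   (O−E)²/E
0          67    65.36      0.041
1         113   106.64      0.379
2          94    89.44      0.232
3          22     51.6     16.980
4          34    20.64      8.648
5+         14    10.32      1.312
Sum = 27.59

27.59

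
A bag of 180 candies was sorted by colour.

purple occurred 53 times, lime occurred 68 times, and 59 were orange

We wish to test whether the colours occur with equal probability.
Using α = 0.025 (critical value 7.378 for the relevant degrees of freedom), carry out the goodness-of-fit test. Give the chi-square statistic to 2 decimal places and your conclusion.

Under H₀ each category has probability 1/3, so each expected count is 180/3 = 60.
χ² = (53−60)²/60 + (68−60)²/60 + (59−60)²/60
   = 0.817 + 1.067 + 0.017
Sum = 1.90
df = 2. Since 1.90 < 7.378, we do not reject H₀.

1.90; do not reject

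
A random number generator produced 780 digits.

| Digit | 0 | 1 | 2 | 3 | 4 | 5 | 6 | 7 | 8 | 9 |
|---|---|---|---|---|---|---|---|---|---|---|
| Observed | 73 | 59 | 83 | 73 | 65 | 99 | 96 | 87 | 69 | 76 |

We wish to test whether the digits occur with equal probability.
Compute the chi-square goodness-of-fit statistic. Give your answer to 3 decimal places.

19.692

Expected count for each of the 10 categories: 780/10 = 78.
χ² = (73−78)²/78 + (59−78)²/78 + (83−78)²/78 + (73−78)²/78 + (65−78)²/78 + (99−78)²/78 + (96−78)²/78 + (87−78)²/78 + (69−78)²/78 + (76−78)²/78
   = 0.3205 + 4.6282 + 0.3205 + 0.3205 + 2.1667 + 5.6538 + 4.1538 + 1.0385 + 1.0385 + 0.0513
Sum = 19.692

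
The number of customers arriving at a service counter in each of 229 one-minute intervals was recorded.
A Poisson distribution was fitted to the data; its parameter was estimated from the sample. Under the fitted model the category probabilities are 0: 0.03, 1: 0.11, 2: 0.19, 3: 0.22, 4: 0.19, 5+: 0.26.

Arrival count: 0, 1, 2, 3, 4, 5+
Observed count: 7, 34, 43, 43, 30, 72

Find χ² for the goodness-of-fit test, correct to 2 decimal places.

10.97

Expected counts E_i = n·p_i: 229×0.03 = 6.87, 229×0.11 = 25.19, 229×0.19 = 43.51, 229×0.22 = 50.38, 229×0.19 = 43.51, 229×0.26 = 59.54.
0: (7 − 6.87)²/6.87 = 0.0169/6.87 = 0.002
1: (34 − 25.19)²/25.19 = 77.6161/25.19 = 3.081
2: (43 − 43.51)²/43.51 = 0.2601/43.51 = 0.006
3: (43 − 50.38)²/50.38 = 54.4644/50.38 = 1.081
4: (30 − 43.51)²/43.51 = 182.5201/43.51 = 4.195
5+: (72 − 59.54)²/59.54 = 155.2516/59.54 = 2.608
Sum = 10.97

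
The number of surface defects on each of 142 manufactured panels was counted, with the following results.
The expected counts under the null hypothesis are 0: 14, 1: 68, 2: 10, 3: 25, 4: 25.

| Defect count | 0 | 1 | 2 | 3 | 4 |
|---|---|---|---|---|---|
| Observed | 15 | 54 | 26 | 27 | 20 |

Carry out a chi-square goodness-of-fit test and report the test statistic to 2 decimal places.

χ² = (15−14)²/14 + (54−68)²/68 + (26−10)²/10 + (27−25)²/25 + (20−25)²/25
   = 0.071 + 2.882 + 25.600 + 0.160 + 1.000
Sum = 29.71

29.71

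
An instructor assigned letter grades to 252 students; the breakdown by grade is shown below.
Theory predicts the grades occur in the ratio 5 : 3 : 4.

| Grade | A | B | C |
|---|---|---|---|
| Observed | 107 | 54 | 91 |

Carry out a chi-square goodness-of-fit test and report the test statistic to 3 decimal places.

1.907

Ratio total = 12. Expected counts: 252×5/12 = 105, 252×3/12 = 63, 252×4/12 = 84.
cat         O        E   (O−E)²/E
A         107      105     0.0381
B          54       63     1.2857
C          91       84     0.5833
Sum = 1.907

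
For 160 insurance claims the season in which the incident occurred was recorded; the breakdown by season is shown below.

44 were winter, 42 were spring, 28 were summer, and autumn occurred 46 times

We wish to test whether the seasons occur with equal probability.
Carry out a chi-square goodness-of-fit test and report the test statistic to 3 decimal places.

5.000

Under H₀ each category has probability 1/4, so each expected count is 160/4 = 40.
cat         O        E   (O−E)²/E
winter     44       40     0.4000
spring     42       40     0.1000
summer     28       40     3.6000
autumn     46       40     0.9000
Sum = 5.000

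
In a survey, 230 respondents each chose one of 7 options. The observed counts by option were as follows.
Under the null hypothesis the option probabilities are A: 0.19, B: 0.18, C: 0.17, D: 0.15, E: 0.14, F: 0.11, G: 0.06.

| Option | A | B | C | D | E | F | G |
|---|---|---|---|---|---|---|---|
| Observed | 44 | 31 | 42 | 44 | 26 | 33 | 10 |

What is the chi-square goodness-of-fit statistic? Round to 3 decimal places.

10.029

Expected counts E_i = n·p_i: 230×0.19 = 43.7, 230×0.18 = 41.4, 230×0.17 = 39.1, 230×0.15 = 34.5, 230×0.14 = 32.2, 230×0.11 = 25.3, 230×0.06 = 13.8.
χ² = (44−43.7)²/43.7 + (31−41.4)²/41.4 + (42−39.1)²/39.1 + (44−34.5)²/34.5 + (26−32.2)²/32.2 + (33−25.3)²/25.3 + (10−13.8)²/13.8
   = 0.0021 + 2.6126 + 0.2151 + 2.6159 + 1.1938 + 2.3435 + 1.0464
Sum = 10.029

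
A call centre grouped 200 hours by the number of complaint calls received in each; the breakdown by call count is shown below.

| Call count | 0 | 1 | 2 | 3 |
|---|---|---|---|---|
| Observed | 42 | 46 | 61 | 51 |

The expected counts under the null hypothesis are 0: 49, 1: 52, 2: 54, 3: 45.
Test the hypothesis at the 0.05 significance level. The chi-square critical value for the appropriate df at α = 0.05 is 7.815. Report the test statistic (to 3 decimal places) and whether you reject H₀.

3.400; do not reject

0: (42 − 49)²/49 = 49/49 = 1.0000
1: (46 − 52)²/52 = 36/52 = 0.6923
2: (61 − 54)²/54 = 49/54 = 0.9074
3: (51 − 45)²/45 = 36/45 = 0.8000
Sum = 3.400
df = 3. Since 3.400 < 7.815, we do not reject H₀.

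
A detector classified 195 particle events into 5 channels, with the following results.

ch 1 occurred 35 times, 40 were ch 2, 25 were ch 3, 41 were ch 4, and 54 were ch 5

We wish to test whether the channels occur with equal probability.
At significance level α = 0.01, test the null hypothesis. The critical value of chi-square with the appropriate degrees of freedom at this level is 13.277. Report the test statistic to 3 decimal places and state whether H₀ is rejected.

Expected count for each of the 5 categories: 195/5 = 39.
ch 1: (35 − 39)²/39 = 16/39 = 0.4103
ch 2: (40 − 39)²/39 = 1/39 = 0.0256
ch 3: (25 − 39)²/39 = 196/39 = 5.0256
ch 4: (41 − 39)²/39 = 4/39 = 0.1026
ch 5: (54 − 39)²/39 = 225/39 = 5.7692
Sum = 11.333
df = 4. Since 11.333 < 13.277, we do not reject H₀.

11.333; do not reject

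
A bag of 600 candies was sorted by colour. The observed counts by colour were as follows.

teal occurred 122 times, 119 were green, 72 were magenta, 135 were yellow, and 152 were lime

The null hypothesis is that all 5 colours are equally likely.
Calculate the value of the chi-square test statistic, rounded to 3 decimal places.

Expected count for each of the 5 categories: 600/5 = 120.
teal: (122 − 120)²/120 = 4/120 = 0.0333
green: (119 − 120)²/120 = 1/120 = 0.0083
magenta: (72 − 120)²/120 = 2304/120 = 19.2000
yellow: (135 − 120)²/120 = 225/120 = 1.8750
lime: (152 − 120)²/120 = 1024/120 = 8.5333
Sum = 29.650

29.650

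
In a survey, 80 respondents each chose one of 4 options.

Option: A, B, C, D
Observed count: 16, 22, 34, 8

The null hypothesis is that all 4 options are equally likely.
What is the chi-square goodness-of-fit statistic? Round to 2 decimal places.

18.00

Expected count for each of the 4 categories: 80/4 = 20.
A: (16 − 20)²/20 = 16/20 = 0.800
B: (22 − 20)²/20 = 4/20 = 0.200
C: (34 − 20)²/20 = 196/20 = 9.800
D: (8 − 20)²/20 = 144/20 = 7.200
Sum = 18.00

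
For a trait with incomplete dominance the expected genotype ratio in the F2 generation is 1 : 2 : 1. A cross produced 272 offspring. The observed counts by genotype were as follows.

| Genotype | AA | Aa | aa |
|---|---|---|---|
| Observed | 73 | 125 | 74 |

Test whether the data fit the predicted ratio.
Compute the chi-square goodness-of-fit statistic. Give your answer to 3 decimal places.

1.787

Ratio total = 4. Expected counts: 272×1/4 = 68, 272×2/4 = 136, 272×1/4 = 68.
cat         O        E   (O−E)²/E
AA         73       68     0.3676
Aa        125      136     0.8897
aa         74       68     0.5294
Sum = 1.787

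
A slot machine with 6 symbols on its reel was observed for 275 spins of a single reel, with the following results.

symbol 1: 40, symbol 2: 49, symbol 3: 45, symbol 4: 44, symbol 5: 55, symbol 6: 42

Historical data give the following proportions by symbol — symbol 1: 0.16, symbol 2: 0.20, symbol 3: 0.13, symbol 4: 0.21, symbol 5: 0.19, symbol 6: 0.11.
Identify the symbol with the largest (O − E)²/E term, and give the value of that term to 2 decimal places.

symbol 6, 4.56

Expected counts E_i = n·p_i: 275×0.16 = 44, 275×0.20 = 55, 275×0.13 = 35.75, 275×0.21 = 57.75, 275×0.19 = 52.25, 275×0.11 = 30.25.
cat           O        E   (O−E)²/E
symbol 1     40       44      0.364
symbol 2     49       55      0.655
symbol 3     45    35.75      2.393
symbol 4     44    57.75      3.274
symbol 5     55    52.25      0.145
symbol 6     42    30.25      4.564
The largest term is for symbol 6: 4.56.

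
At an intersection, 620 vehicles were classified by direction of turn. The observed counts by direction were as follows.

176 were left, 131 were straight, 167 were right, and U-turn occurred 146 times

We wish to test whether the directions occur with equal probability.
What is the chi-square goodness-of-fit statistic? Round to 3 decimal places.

8.013

Under H₀ each category has probability 1/4, so each expected count is 620/4 = 155.
cat           O        E   (O−E)²/E
left        176      155     2.8452
straight    131      155     3.7161
right       167      155     0.9290
U-turn      146      155     0.5226
Sum = 8.013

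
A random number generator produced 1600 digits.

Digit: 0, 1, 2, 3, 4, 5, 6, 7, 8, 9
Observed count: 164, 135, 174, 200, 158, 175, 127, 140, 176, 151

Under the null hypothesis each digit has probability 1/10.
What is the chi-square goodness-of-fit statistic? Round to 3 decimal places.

Under H₀ each category has probability 1/10, so each expected count is 1600/10 = 160.
0: (164 − 160)²/160 = 16/160 = 0.1000
1: (135 − 160)²/160 = 625/160 = 3.9063
2: (174 − 160)²/160 = 196/160 = 1.2250
3: (200 − 160)²/160 = 1600/160 = 10.0000
4: (158 − 160)²/160 = 4/160 = 0.0250
5: (175 − 160)²/160 = 225/160 = 1.4063
6: (127 − 160)²/160 = 1089/160 = 6.8063
7: (140 − 160)²/160 = 400/160 = 2.5000
8: (176 − 160)²/160 = 256/160 = 1.6000
9: (151 − 160)²/160 = 81/160 = 0.5063
Sum = 28.075

28.075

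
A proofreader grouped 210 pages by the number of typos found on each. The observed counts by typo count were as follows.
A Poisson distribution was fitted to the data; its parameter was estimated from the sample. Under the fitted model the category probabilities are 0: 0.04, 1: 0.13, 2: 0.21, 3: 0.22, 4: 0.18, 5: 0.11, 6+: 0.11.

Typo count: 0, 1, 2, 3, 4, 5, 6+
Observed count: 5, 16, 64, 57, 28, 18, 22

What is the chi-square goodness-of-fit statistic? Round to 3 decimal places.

Expected counts E_i = n·p_i: 210×0.04 = 8.4, 210×0.13 = 27.3, 210×0.21 = 44.1, 210×0.22 = 46.2, 210×0.18 = 37.8, 210×0.11 = 23.1, 210×0.11 = 23.1.
0: (5 − 8.4)²/8.4 = 11.56/8.4 = 1.3762
1: (16 − 27.3)²/27.3 = 127.69/27.3 = 4.6773
2: (64 − 44.1)²/44.1 = 396.01/44.1 = 8.9798
3: (57 − 46.2)²/46.2 = 116.64/46.2 = 2.5247
4: (28 − 37.8)²/37.8 = 96.04/37.8 = 2.5407
5: (18 − 23.1)²/23.1 = 26.01/23.1 = 1.1260
6+: (22 − 23.1)²/23.1 = 1.21/23.1 = 0.0524
Sum = 21.277

21.277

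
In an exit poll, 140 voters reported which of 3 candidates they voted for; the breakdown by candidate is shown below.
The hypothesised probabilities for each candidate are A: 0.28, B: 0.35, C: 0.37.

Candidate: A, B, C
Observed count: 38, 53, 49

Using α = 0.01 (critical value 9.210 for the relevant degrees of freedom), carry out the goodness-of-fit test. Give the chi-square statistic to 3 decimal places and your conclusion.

Expected counts E_i = n·p_i: 140×0.28 = 39.2, 140×0.35 = 49, 140×0.37 = 51.8.
cat         O        E   (O−E)²/E
A          38     39.2     0.0367
B          53       49     0.3265
C          49     51.8     0.1514
Sum = 0.515
df = 2. Since 0.515 < 9.210, we do not reject H₀.

0.515; do not reject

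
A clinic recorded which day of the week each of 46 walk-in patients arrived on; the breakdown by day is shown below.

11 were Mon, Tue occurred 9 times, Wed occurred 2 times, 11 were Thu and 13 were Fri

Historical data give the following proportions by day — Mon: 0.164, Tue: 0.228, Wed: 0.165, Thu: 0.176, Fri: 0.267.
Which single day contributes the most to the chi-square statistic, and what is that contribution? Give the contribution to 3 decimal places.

Wed, 4.117

Expected counts E_i = n·p_i: 46×0.164 = 7.544, 46×0.228 = 10.488, 46×0.165 = 7.59, 46×0.176 = 8.096, 46×0.267 = 12.282.
Mon: (11 − 7.544)²/7.544 = 11.943936/7.544 = 1.5832
Tue: (9 − 10.488)²/10.488 = 2.214144/10.488 = 0.2111
Wed: (2 − 7.59)²/7.59 = 31.2481/7.59 = 4.1170
Thu: (11 − 8.096)²/8.096 = 8.433216/8.096 = 1.0417
Fri: (13 − 12.282)²/12.282 = 0.515524/12.282 = 0.0420
The largest term is for Wed: 4.117.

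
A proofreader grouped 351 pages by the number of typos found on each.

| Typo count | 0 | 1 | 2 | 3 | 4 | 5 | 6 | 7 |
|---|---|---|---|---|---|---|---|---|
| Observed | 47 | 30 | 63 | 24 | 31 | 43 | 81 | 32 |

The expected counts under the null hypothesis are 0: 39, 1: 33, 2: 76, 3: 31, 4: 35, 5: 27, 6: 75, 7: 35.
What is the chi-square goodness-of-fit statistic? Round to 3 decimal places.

16.394

cat         O        E   (O−E)²/E
0          47       39     1.6410
1          30       33     0.2727
2          63       76     2.2237
3          24       31     1.5806
4          31       35     0.4571
5          43       27     9.4815
6          81       75     0.4800
7          32       35     0.2571
Sum = 16.394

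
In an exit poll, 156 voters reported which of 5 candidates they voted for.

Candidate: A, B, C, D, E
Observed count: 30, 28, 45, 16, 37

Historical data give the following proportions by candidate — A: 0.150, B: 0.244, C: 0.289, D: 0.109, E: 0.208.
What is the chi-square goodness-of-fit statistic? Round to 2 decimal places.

Expected counts E_i = n·p_i: 156×0.150 = 23.4, 156×0.244 = 38.064, 156×0.289 = 45.084, 156×0.109 = 17.004, 156×0.208 = 32.448.
χ² = (30−23.4)²/23.4 + (28−38.064)²/38.064 + (45−45.084)²/45.084 + (16−17.004)²/17.004 + (37−32.448)²/32.448
   = 1.862 + 2.661 + 0.000 + 0.059 + 0.639
Sum = 5.22

5.22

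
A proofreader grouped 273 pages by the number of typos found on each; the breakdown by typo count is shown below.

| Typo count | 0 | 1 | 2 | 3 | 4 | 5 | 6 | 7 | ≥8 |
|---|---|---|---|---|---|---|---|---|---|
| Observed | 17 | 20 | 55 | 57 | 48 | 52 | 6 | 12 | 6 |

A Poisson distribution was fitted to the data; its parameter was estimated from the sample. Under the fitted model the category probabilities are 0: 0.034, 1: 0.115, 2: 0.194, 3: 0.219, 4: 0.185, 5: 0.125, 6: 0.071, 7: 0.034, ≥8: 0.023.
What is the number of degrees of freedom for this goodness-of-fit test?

There are k = 9 categories and 1 parameter estimated from the data, so df = 9 − 1 − 1 = 7.

7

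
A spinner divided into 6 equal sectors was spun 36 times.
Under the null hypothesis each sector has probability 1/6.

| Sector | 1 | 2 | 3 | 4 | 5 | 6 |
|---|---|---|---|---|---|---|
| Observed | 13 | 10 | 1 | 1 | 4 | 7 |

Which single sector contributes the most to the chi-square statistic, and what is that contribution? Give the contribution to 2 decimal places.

Under H₀ each category has probability 1/6, so each expected count is 36/6 = 6.
χ² = (13−6)²/6 + (10−6)²/6 + (1−6)²/6 + (1−6)²/6 + (4−6)²/6 + (7−6)²/6
   = 8.167 + 2.667 + 4.167 + 4.167 + 0.667 + 0.167
The largest term is for 1: 8.17.

1, 8.17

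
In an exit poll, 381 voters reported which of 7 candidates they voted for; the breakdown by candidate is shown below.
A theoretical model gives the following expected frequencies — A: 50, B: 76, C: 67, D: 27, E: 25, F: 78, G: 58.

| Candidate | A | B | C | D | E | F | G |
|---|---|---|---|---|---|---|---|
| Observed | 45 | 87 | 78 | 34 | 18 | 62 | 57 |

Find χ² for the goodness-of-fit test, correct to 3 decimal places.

10.972

cat         O        E   (O−E)²/E
A          45       50     0.5000
B          87       76     1.5921
C          78       67     1.8060
D          34       27     1.8148
E          18       25     1.9600
F          62       78     3.2821
G          57       58     0.0172
Sum = 10.972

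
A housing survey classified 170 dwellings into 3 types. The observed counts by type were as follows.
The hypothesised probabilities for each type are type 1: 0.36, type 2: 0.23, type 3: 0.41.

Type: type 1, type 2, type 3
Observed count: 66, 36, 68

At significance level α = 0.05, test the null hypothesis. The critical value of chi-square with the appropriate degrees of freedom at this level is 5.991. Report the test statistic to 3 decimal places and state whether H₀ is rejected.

Expected counts E_i = n·p_i: 170×0.36 = 61.2, 170×0.23 = 39.1, 170×0.41 = 69.7.
χ² = (66−61.2)²/61.2 + (36−39.1)²/39.1 + (68−69.7)²/69.7
   = 0.3765 + 0.2458 + 0.0415
Sum = 0.664
df = 2. Since 0.664 < 5.991, we do not reject H₀.

0.664; do not reject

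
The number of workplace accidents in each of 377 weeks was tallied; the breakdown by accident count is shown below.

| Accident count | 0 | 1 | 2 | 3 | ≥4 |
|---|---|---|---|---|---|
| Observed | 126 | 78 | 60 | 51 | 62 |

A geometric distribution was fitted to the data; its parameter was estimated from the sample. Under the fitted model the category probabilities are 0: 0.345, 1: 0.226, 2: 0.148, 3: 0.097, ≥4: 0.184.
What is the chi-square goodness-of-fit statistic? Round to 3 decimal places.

Expected counts E_i = n·p_i: 377×0.345 = 130.065, 377×0.226 = 85.202, 377×0.148 = 55.796, 377×0.097 = 36.569, 377×0.184 = 69.368.
0: (126 − 130.065)²/130.065 = 16.524225/130.065 = 0.1270
1: (78 − 85.202)²/85.202 = 51.868804/85.202 = 0.6088
2: (60 − 55.796)²/55.796 = 17.673616/55.796 = 0.3168
3: (51 − 36.569)²/36.569 = 208.253761/36.569 = 5.6948
≥4: (62 − 69.368)²/69.368 = 54.287424/69.368 = 0.7826
Sum = 7.530

7.530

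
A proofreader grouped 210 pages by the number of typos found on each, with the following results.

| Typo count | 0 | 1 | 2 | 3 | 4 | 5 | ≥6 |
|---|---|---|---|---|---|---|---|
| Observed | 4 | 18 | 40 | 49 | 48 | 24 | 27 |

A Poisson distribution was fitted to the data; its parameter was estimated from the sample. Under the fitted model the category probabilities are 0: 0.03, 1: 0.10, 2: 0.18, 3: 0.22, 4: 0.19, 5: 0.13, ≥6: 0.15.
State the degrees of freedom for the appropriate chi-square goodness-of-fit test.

There are k = 7 categories and 1 parameter estimated from the data, so df = 7 − 1 − 1 = 5.

5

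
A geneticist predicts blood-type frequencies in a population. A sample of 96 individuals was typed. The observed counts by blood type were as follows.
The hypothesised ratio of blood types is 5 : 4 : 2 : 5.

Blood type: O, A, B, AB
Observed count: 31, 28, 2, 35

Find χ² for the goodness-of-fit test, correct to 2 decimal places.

Ratio total = 16. Expected counts: 96×5/16 = 30, 96×4/16 = 24, 96×2/16 = 12, 96×5/16 = 30.
χ² = (31−30)²/30 + (28−24)²/24 + (2−12)²/12 + (35−30)²/30
   = 0.033 + 0.667 + 8.333 + 0.833
Sum = 9.87

9.87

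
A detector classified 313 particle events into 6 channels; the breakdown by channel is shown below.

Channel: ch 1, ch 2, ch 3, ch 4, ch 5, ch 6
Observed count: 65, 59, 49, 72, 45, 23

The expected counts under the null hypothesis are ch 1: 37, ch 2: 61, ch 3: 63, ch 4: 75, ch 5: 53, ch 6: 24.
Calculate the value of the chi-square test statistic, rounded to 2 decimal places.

χ² = (65−37)²/37 + (59−61)²/61 + (49−63)²/63 + (72−75)²/75 + (45−53)²/53 + (23−24)²/24
   = 21.189 + 0.066 + 3.111 + 0.120 + 1.208 + 0.042
Sum = 25.74

25.74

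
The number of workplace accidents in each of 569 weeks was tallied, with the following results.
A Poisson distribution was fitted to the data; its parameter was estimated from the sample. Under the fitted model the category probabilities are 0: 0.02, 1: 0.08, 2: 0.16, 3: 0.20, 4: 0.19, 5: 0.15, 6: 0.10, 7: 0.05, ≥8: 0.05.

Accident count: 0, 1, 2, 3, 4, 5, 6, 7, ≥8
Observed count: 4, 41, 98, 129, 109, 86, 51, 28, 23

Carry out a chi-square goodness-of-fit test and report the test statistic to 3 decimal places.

9.472

Expected counts E_i = n·p_i: 569×0.02 = 11.38, 569×0.08 = 45.52, 569×0.16 = 91.04, 569×0.20 = 113.8, 569×0.19 = 108.11, 569×0.15 = 85.35, 569×0.10 = 56.9, 569×0.05 = 28.45, 569×0.05 = 28.45.
0: (4 − 11.38)²/11.38 = 54.4644/11.38 = 4.7860
1: (41 − 45.52)²/45.52 = 20.4304/45.52 = 0.4488
2: (98 − 91.04)²/91.04 = 48.4416/91.04 = 0.5321
3: (129 − 113.8)²/113.8 = 231.04/113.8 = 2.0302
4: (109 − 108.11)²/108.11 = 0.7921/108.11 = 0.0073
5: (86 − 85.35)²/85.35 = 0.4225/85.35 = 0.0050
6: (51 − 56.9)²/56.9 = 34.81/56.9 = 0.6118
7: (28 − 28.45)²/28.45 = 0.2025/28.45 = 0.0071
≥8: (23 − 28.45)²/28.45 = 29.7025/28.45 = 1.0440
Sum = 9.472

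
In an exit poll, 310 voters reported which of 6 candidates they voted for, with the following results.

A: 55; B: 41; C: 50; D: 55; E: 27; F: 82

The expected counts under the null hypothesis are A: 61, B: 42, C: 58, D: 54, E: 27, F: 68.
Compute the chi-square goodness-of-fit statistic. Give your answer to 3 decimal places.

4.618

cat         O        E   (O−E)²/E
A          55       61     0.5902
B          41       42     0.0238
C          50       58     1.1034
D          55       54     0.0185
E          27       27     0.0000
F          82       68     2.8824
Sum = 4.618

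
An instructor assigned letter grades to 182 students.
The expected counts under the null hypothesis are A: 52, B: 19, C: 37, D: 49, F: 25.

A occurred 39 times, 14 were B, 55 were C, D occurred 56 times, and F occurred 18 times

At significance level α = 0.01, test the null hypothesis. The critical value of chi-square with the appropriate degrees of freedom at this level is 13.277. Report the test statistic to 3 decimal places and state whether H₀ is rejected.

16.283; reject

cat         O        E   (O−E)²/E
A          39       52     3.2500
B          14       19     1.3158
C          55       37     8.7568
D          56       49     1.0000
F          18       25     1.9600
Sum = 16.283
df = 4. Since 16.283 > 13.277, we reject H₀.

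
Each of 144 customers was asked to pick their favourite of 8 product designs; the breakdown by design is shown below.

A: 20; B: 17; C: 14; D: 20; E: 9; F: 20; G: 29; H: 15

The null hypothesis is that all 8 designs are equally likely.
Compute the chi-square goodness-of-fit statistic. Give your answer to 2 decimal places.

13.33

Expected count for each of the 8 categories: 144/8 = 18.
χ² = (20−18)²/18 + (17−18)²/18 + (14−18)²/18 + (20−18)²/18 + (9−18)²/18 + (20−18)²/18 + (29−18)²/18 + (15−18)²/18
   = 0.222 + 0.056 + 0.889 + 0.222 + 4.500 + 0.222 + 6.722 + 0.500
Sum = 13.33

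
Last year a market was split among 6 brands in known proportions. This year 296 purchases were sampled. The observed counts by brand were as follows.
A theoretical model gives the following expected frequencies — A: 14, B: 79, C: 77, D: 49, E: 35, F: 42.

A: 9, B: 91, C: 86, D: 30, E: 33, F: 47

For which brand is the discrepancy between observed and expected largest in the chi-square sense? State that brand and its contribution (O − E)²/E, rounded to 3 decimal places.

A: (9 − 14)²/14 = 25/14 = 1.7857
B: (91 − 79)²/79 = 144/79 = 1.8228
C: (86 − 77)²/77 = 81/77 = 1.0519
D: (30 − 49)²/49 = 361/49 = 7.3673
E: (33 − 35)²/35 = 4/35 = 0.1143
F: (47 − 42)²/42 = 25/42 = 0.5952
The largest term is for D: 7.367.

D, 7.367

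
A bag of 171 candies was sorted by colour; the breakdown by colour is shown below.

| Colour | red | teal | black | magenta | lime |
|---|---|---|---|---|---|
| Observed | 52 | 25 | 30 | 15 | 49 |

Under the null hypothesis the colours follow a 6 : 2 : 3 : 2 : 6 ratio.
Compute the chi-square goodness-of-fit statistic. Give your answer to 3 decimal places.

4.093

Ratio total = 19. Expected counts: 171×6/19 = 54, 171×2/19 = 18, 171×3/19 = 27, 171×2/19 = 18, 171×6/19 = 54.
χ² = (52−54)²/54 + (25−18)²/18 + (30−27)²/27 + (15−18)²/18 + (49−54)²/54
   = 0.0741 + 2.7222 + 0.3333 + 0.5000 + 0.4630
Sum = 4.093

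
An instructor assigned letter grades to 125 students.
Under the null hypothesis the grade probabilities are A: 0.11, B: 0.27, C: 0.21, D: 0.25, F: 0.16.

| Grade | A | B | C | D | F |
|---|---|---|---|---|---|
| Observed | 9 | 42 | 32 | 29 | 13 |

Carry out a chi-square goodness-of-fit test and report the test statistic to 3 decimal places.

Expected counts E_i = n·p_i: 125×0.11 = 13.75, 125×0.27 = 33.75, 125×0.21 = 26.25, 125×0.25 = 31.25, 125×0.16 = 20.
χ² = (9−13.75)²/13.75 + (42−33.75)²/33.75 + (32−26.25)²/26.25 + (29−31.25)²/31.25 + (13−20)²/20
   = 1.6409 + 2.0167 + 1.2595 + 0.1620 + 2.4500
Sum = 7.529

7.529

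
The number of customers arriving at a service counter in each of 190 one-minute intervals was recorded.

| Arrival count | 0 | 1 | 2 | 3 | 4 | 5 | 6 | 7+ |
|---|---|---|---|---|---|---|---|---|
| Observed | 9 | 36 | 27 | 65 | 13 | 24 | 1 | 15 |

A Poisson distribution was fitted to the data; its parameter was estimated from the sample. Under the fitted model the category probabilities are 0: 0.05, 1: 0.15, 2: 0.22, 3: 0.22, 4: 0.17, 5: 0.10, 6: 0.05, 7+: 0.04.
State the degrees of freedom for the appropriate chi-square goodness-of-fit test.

6

There are k = 8 categories and 1 parameter estimated from the data, so df = 8 − 1 − 1 = 6.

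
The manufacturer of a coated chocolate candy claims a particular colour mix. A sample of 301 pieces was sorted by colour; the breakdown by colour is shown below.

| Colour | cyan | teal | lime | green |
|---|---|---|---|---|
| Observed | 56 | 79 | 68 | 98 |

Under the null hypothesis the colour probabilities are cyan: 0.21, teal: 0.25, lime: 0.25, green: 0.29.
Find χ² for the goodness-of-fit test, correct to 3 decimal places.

3.022

Expected counts E_i = n·p_i: 301×0.21 = 63.21, 301×0.25 = 75.25, 301×0.25 = 75.25, 301×0.29 = 87.29.
χ² = (56−63.21)²/63.21 + (79−75.25)²/75.25 + (68−75.25)²/75.25 + (98−87.29)²/87.29
   = 0.8224 + 0.1869 + 0.6985 + 1.3141
Sum = 3.022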